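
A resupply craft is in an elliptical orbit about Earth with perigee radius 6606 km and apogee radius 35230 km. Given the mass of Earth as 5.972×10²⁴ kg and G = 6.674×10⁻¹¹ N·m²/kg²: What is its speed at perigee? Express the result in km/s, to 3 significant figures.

v ≈ 10.1 km/s

μ = GM = 6.674×10⁻¹¹ × 5.972×10²⁴ = 3.986×10¹⁴ m³/s².
Semi-major axis a = (r_p + r_a)/2 = 20918 km = 2.092×10⁷ m.
Vis-viva: v² = μ(2/r − 1/a) = 3.986×10¹⁴ × (3.028×10⁻⁷ − 4.781×10⁻⁸) = 1.016×10⁸ m²/s².
v = 10080 m/s = 10.08 km/s.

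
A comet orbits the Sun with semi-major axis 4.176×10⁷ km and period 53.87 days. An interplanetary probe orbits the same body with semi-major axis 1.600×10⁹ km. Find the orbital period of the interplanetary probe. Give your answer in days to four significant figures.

Kepler's third law: T² ∝ a³, so T₂ = T₁ (a₂/a₁)^(3/2).
a₂/a₁ = 38.31, (a₂/a₁)^(3/2) = 237.2.
T₂ = 53.87 × 237.2 = 12780 days.

T₂ ≈ 12780 days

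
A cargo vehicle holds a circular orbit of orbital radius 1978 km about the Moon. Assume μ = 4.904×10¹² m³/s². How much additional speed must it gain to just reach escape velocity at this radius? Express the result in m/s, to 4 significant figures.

r = 1978 km = 1.978×10⁶ m.
Circular speed v_c = √(μ/r) = 1575 m/s.
Escape speed v_esc = √(2μ/r) = √2 × v_c = 2227 m/s.
Δv = v_esc − v_c = 652.2 m/s.

Δv ≈ 652.2 m/s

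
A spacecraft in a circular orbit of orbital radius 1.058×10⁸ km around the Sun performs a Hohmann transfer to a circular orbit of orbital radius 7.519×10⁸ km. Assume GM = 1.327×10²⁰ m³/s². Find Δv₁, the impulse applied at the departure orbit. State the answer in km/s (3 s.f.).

r₁ = 1.058×10⁸ km = 1.058×10¹¹ m.
r₂ = 7.519×10⁸ km = 7.519×10¹¹ m.
Transfer ellipse a_t = (r₁ + r₂)/2 = 4.288×10¹¹ m.
At r₁: circular v_c1 = √(μ/r₁) = 35420 m/s; transfer-perihelion v_p = √[μ(2/r₁ − 1/a_t)] = 46890 m/s.
Δv₁ = v_p − v_c1 = 11480 m/s.
= 11.48 km/s.

Δv ≈ 11.5 km/s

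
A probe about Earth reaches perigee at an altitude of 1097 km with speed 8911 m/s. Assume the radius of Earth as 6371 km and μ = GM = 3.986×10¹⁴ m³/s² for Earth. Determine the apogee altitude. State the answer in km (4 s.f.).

r_p = 6371 + 1097 = 7468.0 km = 7.468×10⁶ m.
Specific energy ε = v²/2 − μ/r = -1.367×10⁷ J/kg, so a = −μ/(2ε) = 1.458×10⁷ m.
The apsides satisfy r_p + r_a = 2a, so the apogee radius is 2a − r_p = 2.169×10⁷ m = 21688 km.
Apogee altitude = 21688 − 6371 = 15317 km.

apogee altitude ≈ 15320 km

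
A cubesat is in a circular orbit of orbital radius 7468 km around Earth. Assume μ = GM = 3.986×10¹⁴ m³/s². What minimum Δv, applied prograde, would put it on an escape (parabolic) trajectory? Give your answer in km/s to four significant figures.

r = 7468 km = 7.468×10⁶ m.
Circular speed v_c = √(μ/r) = 7306 m/s.
Escape speed v_esc = √(2μ/r) = √2 × v_c = 10330 m/s.
Δv = v_esc − v_c = 3026 m/s = 3.026 km/s.

Δv ≈ 3.026 km/s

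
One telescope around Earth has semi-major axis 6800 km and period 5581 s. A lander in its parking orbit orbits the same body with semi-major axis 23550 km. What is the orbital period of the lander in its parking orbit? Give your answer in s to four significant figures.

T₂ ≈ 35970 s

Kepler's third law: T² ∝ a³, so T₂ = T₁ (a₂/a₁)^(3/2).
a₂/a₁ = 3.463, (a₂/a₁)^(3/2) = 6.445.
T₂ = 5581 × 6.445 = 35970 s.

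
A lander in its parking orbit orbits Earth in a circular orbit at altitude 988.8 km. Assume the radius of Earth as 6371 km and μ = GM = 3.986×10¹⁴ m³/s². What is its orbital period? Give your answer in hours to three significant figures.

r = 6371 + 988.8 = 7359.8 km = 7.3598×10⁶ m.
Kepler's third law: T = 2π√(r³/μ) = 2π√((7.360×10⁶)³ / 3.986×10¹⁴).
r³/μ = 1.000×10⁶ s², so T = 2π × 1.000×10³ = 6.284×10³ s.
Converting: 6.284×10³ s ÷ 3600 = 1.745 hours.

T ≈ 1.75 hours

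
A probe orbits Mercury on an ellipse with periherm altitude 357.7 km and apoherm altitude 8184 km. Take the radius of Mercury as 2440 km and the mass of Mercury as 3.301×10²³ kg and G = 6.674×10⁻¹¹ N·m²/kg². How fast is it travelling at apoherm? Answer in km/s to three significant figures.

v ≈ 0.93 km/s

μ = GM = 6.674×10⁻¹¹ × 3.301×10²³ = 2.203×10¹³ m³/s².
r_p = 2440 + 357.7 = 2797.7 km = 2.7977×10⁶ m.
r_a = 2440 + 8184 = 10624 km = 1.0624×10⁷ m.
Semi-major axis a = (r_p + r_a)/2 = 6710.9 km = 6.711×10⁶ m.
Vis-viva: v² = μ(2/r − 1/a) = 2.203×10¹³ × (1.883×10⁻⁷ − 1.490×10⁻⁷) = 8.645×10⁵ m²/s².
v = 929.8 m/s = 0.9298 km/s.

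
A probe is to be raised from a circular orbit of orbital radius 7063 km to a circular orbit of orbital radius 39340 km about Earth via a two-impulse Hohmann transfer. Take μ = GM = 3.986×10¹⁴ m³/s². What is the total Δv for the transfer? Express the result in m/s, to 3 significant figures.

r₁ = 7063 km = 7.063×10⁶ m.
r₂ = 39340 km = 3.934×10⁷ m.
Transfer ellipse a_t = (r₁ + r₂)/2 = 2.320×10⁷ m.
At r₁: circular v_c1 = √(μ/r₁) = 7512 m/s; transfer-perigee v_p = √[μ(2/r₁ − 1/a_t)] = 9782 m/s.
Δv₁ = v_p − v_c1 = 2270 m/s.
At r₂: circular v_c2 = √(μ/r₂) = 3183 m/s; transfer-apogee v_a = √[μ(2/r₂ − 1/a_t)] = 1756 m/s.
Δv₂ = v_c2 − v_a = 1427 m/s.
Total Δv = Δv₁ + Δv₂ = 3697 m/s.

Δv_total ≈ 3700 m/s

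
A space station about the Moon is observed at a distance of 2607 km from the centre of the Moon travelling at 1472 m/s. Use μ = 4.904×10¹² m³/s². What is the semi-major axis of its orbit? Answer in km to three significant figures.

a ≈ 3070 km

r = 2.607×10⁶ m.
Vis-viva rearranged: 1/a = 2/r − v²/μ = 7.672×10⁻⁷ − 4.418×10⁻⁷ = 3.253×10⁻⁷ m⁻¹.
a = 3.074×10⁶ m = 3073.8 km.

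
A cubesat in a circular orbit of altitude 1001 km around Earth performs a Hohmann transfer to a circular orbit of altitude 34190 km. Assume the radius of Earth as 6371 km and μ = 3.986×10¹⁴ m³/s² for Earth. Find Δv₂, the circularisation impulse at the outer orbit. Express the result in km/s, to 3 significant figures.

Δv ≈ 1.40 km/s

r₁ = 6371 + 1001 = 7372.0 km = 7.3720×10⁶ m.
r₂ = 6371 + 34190 = 40561 km = 4.0561×10⁷ m.
Transfer ellipse a_t = (r₁ + r₂)/2 = 2.397×10⁷ m.
At r₁: circular v_c1 = √(μ/r₁) = 7353 m/s; transfer-perigee v_p = √[μ(2/r₁ − 1/a_t)] = 9566 m/s.
At r₂: circular v_c2 = √(μ/r₂) = 3135 m/s; transfer-apogee v_a = √[μ(2/r₂ − 1/a_t)] = 1739 m/s.
Δv₂ = v_c2 − v_a = 1396 m/s.
= 1.396 km/s.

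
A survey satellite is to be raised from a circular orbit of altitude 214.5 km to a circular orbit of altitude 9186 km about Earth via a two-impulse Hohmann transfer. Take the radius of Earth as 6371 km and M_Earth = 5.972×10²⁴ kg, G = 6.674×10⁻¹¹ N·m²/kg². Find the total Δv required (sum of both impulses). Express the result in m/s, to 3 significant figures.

Δv_total ≈ 2600 m/s

μ = GM = 6.674×10⁻¹¹ × 5.972×10²⁴ = 3.986×10¹⁴ m³/s².
r₁ = 6371 + 214.5 = 6585.5 km = 6.5855×10⁶ m.
r₂ = 6371 + 9186 = 15557 km = 1.5557×10⁷ m.
Transfer ellipse a_t = (r₁ + r₂)/2 = 1.107×10⁷ m.
At r₁: circular v_c1 = √(μ/r₁) = 7780 m/s; transfer-perigee v_p = √[μ(2/r₁ − 1/a_t)] = 9222 m/s.
Δv₁ = v_p − v_c1 = 1442 m/s.
At r₂: circular v_c2 = √(μ/r₂) = 5062 m/s; transfer-apogee v_a = √[μ(2/r₂ − 1/a_t)] = 3904 m/s.
Δv₂ = v_c2 − v_a = 1158 m/s.
Total Δv = Δv₁ + Δv₂ = 2600 m/s.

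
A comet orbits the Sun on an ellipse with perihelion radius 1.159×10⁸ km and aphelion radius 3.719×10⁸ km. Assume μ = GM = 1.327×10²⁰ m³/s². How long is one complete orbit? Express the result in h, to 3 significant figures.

Semi-major axis a = (r_p + r_a)/2 = (1.1590×10⁸ + 3.7190×10⁸)/2 = 2.4390×10⁸ km = 2.439×10¹¹ m.
By Kepler's third law T = 2π√(a³/μ) = 2π × 1.046×10⁷ = 6.570×10⁷ s.
= 18250 h.

T ≈ 18200 h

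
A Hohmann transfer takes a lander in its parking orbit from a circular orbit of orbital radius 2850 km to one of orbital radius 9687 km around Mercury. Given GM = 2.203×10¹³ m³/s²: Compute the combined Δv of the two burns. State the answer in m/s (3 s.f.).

Δv_total ≈ 1170 m/s

r₁ = 2850 km = 2.850×10⁶ m.
r₂ = 9687 km = 9.687×10⁶ m.
Transfer ellipse a_t = (r₁ + r₂)/2 = 6.268×10⁶ m.
At r₁: circular v_c1 = √(μ/r₁) = 2780 m/s; transfer-periherm v_p = √[μ(2/r₁ − 1/a_t)] = 3456 m/s.
Δv₁ = v_p − v_c1 = 675.9 m/s.
At r₂: circular v_c2 = √(μ/r₂) = 1508 m/s; transfer-apoherm v_a = √[μ(2/r₂ − 1/a_t)] = 1017 m/s.
Δv₂ = v_c2 − v_a = 491.2 m/s.
Total Δv = Δv₁ + Δv₂ = 1167 m/s.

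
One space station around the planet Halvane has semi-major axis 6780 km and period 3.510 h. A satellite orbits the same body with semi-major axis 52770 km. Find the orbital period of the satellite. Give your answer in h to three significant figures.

T₂ ≈ 76.2 h

Kepler's third law: T² ∝ a³, so T₂ = T₁ (a₂/a₁)^(3/2).
a₂/a₁ = 7.783, (a₂/a₁)^(3/2) = 21.71.
T₂ = 3.510 × 21.71 = 76.22 h.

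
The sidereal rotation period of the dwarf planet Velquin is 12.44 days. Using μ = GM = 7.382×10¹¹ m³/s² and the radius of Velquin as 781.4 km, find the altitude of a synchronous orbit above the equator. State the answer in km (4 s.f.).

h_sync ≈ 27070 km

T = 12.44 days = 1.075×10⁶ s.
A synchronous orbit has period T, so by Kepler's third law a = (μT²/4π²)^(1/3).
μT²/4π² = 7.382×10¹¹ × (1.075×10⁶)² / 39.48 = 2.160×10²² m³.
a = 2.785×10⁷ m = 27850 km.
Altitude h = a − R = 27850 − 781.4 = 27069 km.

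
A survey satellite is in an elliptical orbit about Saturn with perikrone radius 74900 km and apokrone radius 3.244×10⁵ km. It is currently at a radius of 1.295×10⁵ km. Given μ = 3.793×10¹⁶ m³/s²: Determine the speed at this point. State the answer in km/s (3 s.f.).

Semi-major axis a = (r_p + r_a)/2 = 1.9965×10⁵ km = 1.996×10⁸ m.
Vis-viva: v² = μ(2/r − 1/a) = 3.793×10¹⁶ × (1.544×10⁻⁸ − 5.009×10⁻⁹) = 3.958×10⁸ m²/s².
v = 19890 m/s = 19.89 km/s.

v ≈ 19.9 km/s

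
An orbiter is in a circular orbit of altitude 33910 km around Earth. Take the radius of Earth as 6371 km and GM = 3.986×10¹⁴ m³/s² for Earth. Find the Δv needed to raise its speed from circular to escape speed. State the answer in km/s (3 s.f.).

Δv ≈ 1.30 km/s

r = 6371 + 33910 = 40281 km = 4.0281×10⁷ m.
Circular speed v_c = √(μ/r) = 3146 m/s.
Escape speed v_esc = √(2μ/r) = √2 × v_c = 4449 m/s.
Δv = v_esc − v_c = 1303 m/s = 1.303 km/s.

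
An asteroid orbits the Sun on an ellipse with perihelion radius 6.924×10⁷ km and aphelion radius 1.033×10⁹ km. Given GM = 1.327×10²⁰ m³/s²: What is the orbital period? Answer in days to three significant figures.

Semi-major axis a = (r_p + r_a)/2 = (6.9240×10⁷ + 1.0330×10⁹)/2 = 5.5112×10⁸ km = 5.511×10¹¹ m.
By Kepler's third law T = 2π√(a³/μ) = 2π × 3.552×10⁷ = 2.232×10⁸ s.
= 2583 days.

T ≈ 2580 days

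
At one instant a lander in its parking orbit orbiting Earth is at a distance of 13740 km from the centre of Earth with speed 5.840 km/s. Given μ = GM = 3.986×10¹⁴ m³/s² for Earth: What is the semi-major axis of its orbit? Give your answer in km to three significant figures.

a ≈ 16700 km

r = 1.374×10⁷ m.
Vis-viva rearranged: 1/a = 2/r − v²/μ = 1.456×10⁻⁷ − 8.556×10⁻⁸ = 6.000×10⁻⁸ m⁻¹.
a = 1.667×10⁷ m = 16668 km.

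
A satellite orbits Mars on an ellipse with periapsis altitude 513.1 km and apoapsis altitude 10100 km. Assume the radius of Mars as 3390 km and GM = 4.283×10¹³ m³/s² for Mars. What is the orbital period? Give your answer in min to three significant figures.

r_p = 3390 + 513.1 = 3903.1 km = 3.9031×10⁶ m.
r_a = 3390 + 10100 = 13490 km = 1.3490×10⁷ m.
Semi-major axis a = (r_p + r_a)/2 = (3903.1 + 13490)/2 = 8696.5 km = 8.697×10⁶ m.
By Kepler's third law T = 2π√(a³/μ) = 2π × 3.919×10³ = 2.462×10⁴ s.
= 410.4 min.

T ≈ 410 min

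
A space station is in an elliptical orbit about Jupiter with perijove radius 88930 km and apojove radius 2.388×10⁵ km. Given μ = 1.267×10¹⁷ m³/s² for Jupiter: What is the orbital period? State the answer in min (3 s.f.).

T ≈ 617 min

Semi-major axis a = (r_p + r_a)/2 = (88930 + 2.3880×10⁵)/2 = 1.6386×10⁵ km = 1.639×10⁸ m.
By Kepler's third law T = 2π√(a³/μ) = 2π × 5.893×10³ = 3.703×10⁴ s.
= 617.1 min.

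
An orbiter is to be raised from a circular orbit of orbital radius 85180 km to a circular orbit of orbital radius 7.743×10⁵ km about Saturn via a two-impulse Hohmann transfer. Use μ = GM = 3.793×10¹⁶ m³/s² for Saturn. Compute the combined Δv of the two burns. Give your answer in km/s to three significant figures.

Δv_total ≈ 11.1 km/s

r₁ = 85180 km = 8.518×10⁷ m.
r₂ = 7.743×10⁵ km = 7.743×10⁸ m.
Transfer ellipse a_t = (r₁ + r₂)/2 = 4.297×10⁸ m.
At r₁: circular v_c1 = √(μ/r₁) = 21100 m/s; transfer-perikrone v_p = √[μ(2/r₁ − 1/a_t)] = 28330 m/s.
Δv₁ = v_p − v_c1 = 7223 m/s.
At r₂: circular v_c2 = √(μ/r₂) = 6999 m/s; transfer-apokrone v_a = √[μ(2/r₂ − 1/a_t)] = 3116 m/s.
Δv₂ = v_c2 − v_a = 3883 m/s.
Total Δv = Δv₁ + Δv₂ = 11110 m/s = 11.11 km/s.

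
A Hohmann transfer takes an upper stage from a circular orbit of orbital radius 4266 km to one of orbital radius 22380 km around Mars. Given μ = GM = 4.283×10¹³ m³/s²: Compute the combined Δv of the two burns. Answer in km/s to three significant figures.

r₁ = 4266 km = 4.266×10⁶ m.
r₂ = 22380 km = 2.238×10⁷ m.
Transfer ellipse a_t = (r₁ + r₂)/2 = 1.332×10⁷ m.
At r₁: circular v_c1 = √(μ/r₁) = 3169 m/s; transfer-periapsis v_p = √[μ(2/r₁ − 1/a_t)] = 4107 m/s.
Δv₁ = v_p − v_c1 = 938.1 m/s.
At r₂: circular v_c2 = √(μ/r₂) = 1383 m/s; transfer-apoapsis v_a = √[μ(2/r₂ − 1/a_t)] = 782.8 m/s.
Δv₂ = v_c2 − v_a = 600.6 m/s.
Total Δv = Δv₁ + Δv₂ = 1539 m/s = 1.539 km/s.

Δv_total ≈ 1.54 km/s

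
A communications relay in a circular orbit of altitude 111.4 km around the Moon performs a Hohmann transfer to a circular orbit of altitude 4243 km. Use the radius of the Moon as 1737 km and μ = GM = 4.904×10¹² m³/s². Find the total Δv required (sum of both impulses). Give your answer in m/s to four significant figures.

Δv_total ≈ 667.7 m/s

r₁ = 1737 + 111.4 = 1848.4 km = 1.8484×10⁶ m.
r₂ = 1737 + 4243 = 5980.0 km = 5.9800×10⁶ m.
Transfer ellipse a_t = (r₁ + r₂)/2 = 3.914×10⁶ m.
At r₁: circular v_c1 = √(μ/r₁) = 1629 m/s; transfer-perilune v_p = √[μ(2/r₁ − 1/a_t)] = 2013 m/s.
Δv₁ = v_p − v_c1 = 384.5 m/s.
At r₂: circular v_c2 = √(μ/r₂) = 905.6 m/s; transfer-apolune v_a = √[μ(2/r₂ − 1/a_t)] = 622.3 m/s.
Δv₂ = v_c2 − v_a = 283.3 m/s.
Total Δv = Δv₁ + Δv₂ = 667.7 m/s.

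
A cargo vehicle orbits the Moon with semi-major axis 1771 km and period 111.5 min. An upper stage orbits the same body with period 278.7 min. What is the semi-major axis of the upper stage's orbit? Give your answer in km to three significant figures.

Kepler's third law: a³ ∝ T², so a₂ = a₁ (T₂/T₁)^(2/3).
T₂/T₁ = 2.500, (T₂/T₁)^(2/3) = 1.842.
a₂ = 1771 × 1.842 = 3262 km.

a₂ ≈ 3260 km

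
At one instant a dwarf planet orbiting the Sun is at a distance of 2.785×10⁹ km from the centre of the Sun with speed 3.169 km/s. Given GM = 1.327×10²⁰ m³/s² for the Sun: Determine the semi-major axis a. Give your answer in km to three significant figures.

r = 2.785×10¹² m.
Vis-viva rearranged: 1/a = 2/r − v²/μ = 7.181×10⁻¹³ − 7.568×10⁻¹⁴ = 6.425×10⁻¹³ m⁻¹.
a = 1.557×10¹² m = 1.5565×10⁹ km.

a ≈ 1.56×10⁹ km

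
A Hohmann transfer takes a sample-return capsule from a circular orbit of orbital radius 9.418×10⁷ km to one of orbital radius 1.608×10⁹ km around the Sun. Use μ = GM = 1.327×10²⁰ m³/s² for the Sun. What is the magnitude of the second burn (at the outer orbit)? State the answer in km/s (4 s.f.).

Δv ≈ 6.062 km/s

r₁ = 9.418×10⁷ km = 9.418×10¹⁰ m.
r₂ = 1.608×10⁹ km = 1.608×10¹² m.
Transfer ellipse a_t = (r₁ + r₂)/2 = 8.511×10¹¹ m.
At r₁: circular v_c1 = √(μ/r₁) = 37540 m/s; transfer-perihelion v_p = √[μ(2/r₁ − 1/a_t)] = 51600 m/s.
At r₂: circular v_c2 = √(μ/r₂) = 9084 m/s; transfer-aphelion v_a = √[μ(2/r₂ − 1/a_t)] = 3022 m/s.
Δv₂ = v_c2 − v_a = 6062 m/s.
= 6.062 km/s.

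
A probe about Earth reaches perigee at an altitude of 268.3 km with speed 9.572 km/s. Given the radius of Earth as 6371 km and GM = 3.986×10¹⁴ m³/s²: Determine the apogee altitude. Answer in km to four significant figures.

r_p = 6371 + 268.3 = 6639.3 km = 6.639×10⁶ m.
Specific energy ε = v²/2 − μ/r = -1.422×10⁷ J/kg, so a = −μ/(2ε) = 1.401×10⁷ m.
The apsides satisfy r_p + r_a = 2a, so the apogee radius is 2a − r_p = 2.138×10⁷ m = 21382 km.
Apogee altitude = 21382 − 6371 = 15011 km.

apogee altitude ≈ 15010 km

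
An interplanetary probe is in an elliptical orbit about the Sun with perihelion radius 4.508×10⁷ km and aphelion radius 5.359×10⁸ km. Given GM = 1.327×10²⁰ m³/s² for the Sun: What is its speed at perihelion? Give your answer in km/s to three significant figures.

v ≈ 73.7 km/s

Semi-major axis a = (r_p + r_a)/2 = 2.9049×10⁸ km = 2.905×10¹¹ m.
Vis-viva: v² = μ(2/r − 1/a) = 1.327×10²⁰ × (4.437×10⁻¹¹ − 3.442×10⁻¹²) = 5.430×10⁹ m²/s².
v = 73690 m/s = 73.69 km/s.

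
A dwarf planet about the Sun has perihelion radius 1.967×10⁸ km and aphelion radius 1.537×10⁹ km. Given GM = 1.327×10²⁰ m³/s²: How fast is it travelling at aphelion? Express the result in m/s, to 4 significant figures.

Semi-major axis a = (r_p + r_a)/2 = 8.6685×10⁸ km = 8.668×10¹¹ m.
Vis-viva: v² = μ(2/r − 1/a) = 1.327×10²⁰ × (1.301×10⁻¹² − 1.154×10⁻¹²) = 1.959×10⁷ m²/s².
v = 4426 m/s.

v ≈ 4426 m/s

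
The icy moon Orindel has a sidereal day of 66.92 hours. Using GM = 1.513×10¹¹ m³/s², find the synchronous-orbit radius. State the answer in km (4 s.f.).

T = 66.92 hours = 2.409×10⁵ s.
A synchronous orbit has period T, so by Kepler's third law a = (μT²/4π²)^(1/3).
μT²/4π² = 1.513×10¹¹ × (2.409×10⁵)² / 39.48 = 2.224×10²⁰ m³.
a = 6.059×10⁶ m = 6059.0 km.

r_sync ≈ 6059 km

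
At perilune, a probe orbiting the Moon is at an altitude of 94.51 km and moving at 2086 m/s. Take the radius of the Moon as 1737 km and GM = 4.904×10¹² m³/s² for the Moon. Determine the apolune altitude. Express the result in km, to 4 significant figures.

r_p = 1737 + 94.51 = 1831.5 km = 1.832×10⁶ m.
Specific energy ε = v²/2 − μ/r = -5.019×10⁵ J/kg, so a = −μ/(2ε) = 4.886×10⁶ m.
The apsides satisfy r_p + r_a = 2a, so the apolune radius is 2a − r_p = 7.940×10⁶ m = 7939.9 km.
Apolune altitude = 7939.9 − 1737 = 6202.9 km.

apolune altitude ≈ 6203 km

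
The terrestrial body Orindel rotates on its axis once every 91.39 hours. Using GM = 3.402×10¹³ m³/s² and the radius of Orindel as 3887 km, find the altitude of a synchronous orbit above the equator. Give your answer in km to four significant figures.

T = 91.39 hours = 3.290×10⁵ s.
A synchronous orbit has period T, so by Kepler's third law a = (μT²/4π²)^(1/3).
μT²/4π² = 3.402×10¹³ × (3.290×10⁵)² / 39.48 = 9.328×10²² m³.
a = 4.535×10⁷ m = 45352 km.
Altitude h = a − R = 45352 − 3887 = 41465 km.

h_sync ≈ 41460 km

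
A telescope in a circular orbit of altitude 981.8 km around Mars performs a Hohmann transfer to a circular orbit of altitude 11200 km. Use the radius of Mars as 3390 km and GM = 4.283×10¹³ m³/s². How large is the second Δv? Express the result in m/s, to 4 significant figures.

r₁ = 3390 + 981.8 = 4371.8 km = 4.3718×10⁶ m.
r₂ = 3390 + 11200 = 14590 km = 1.4590×10⁷ m.
Transfer ellipse a_t = (r₁ + r₂)/2 = 9.481×10⁶ m.
At r₁: circular v_c1 = √(μ/r₁) = 3130 m/s; transfer-periapsis v_p = √[μ(2/r₁ − 1/a_t)] = 3883 m/s.
At r₂: circular v_c2 = √(μ/r₂) = 1713 m/s; transfer-apoapsis v_a = √[μ(2/r₂ − 1/a_t)] = 1163 m/s.
Δv₂ = v_c2 − v_a = 549.9 m/s.

Δv ≈ 549.9 m/s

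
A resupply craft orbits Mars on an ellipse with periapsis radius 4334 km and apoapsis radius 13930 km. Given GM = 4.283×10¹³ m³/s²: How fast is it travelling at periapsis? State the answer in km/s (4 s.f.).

v ≈ 3.883 km/s

Semi-major axis a = (r_p + r_a)/2 = 9132.0 km = 9.132×10⁶ m.
Vis-viva: v² = μ(2/r − 1/a) = 4.283×10¹³ × (4.615×10⁻⁷ − 1.095×10⁻⁷) = 1.507×10⁷ m²/s².
v = 3883 m/s = 3.883 km/s.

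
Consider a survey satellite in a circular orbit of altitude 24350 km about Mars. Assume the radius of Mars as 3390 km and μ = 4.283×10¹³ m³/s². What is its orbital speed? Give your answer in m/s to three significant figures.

v ≈ 1240 m/s

r = 3390 + 24350 = 27740 km = 2.7740×10⁷ m.
For a circular orbit v = √(μ/r) = √(4.283×10¹³ / 2.774×10⁷) = √(1.544×10⁶) = 1243 m/s.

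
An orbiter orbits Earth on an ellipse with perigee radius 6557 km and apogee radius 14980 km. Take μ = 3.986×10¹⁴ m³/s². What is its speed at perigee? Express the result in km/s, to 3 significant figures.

Semi-major axis a = (r_p + r_a)/2 = 10768 km = 1.077×10⁷ m.
Vis-viva: v² = μ(2/r − 1/a) = 3.986×10¹⁴ × (3.050×10⁻⁷ − 9.286×10⁻⁸) = 8.456×10⁷ m²/s².
v = 9196 m/s = 9.196 km/s.

v ≈ 9.20 km/s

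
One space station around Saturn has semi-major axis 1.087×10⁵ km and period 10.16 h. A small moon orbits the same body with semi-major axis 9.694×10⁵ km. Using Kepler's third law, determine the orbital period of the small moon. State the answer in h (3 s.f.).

T₂ ≈ 271 h

Kepler's third law: T² ∝ a³, so T₂ = T₁ (a₂/a₁)^(3/2).
a₂/a₁ = 8.918, (a₂/a₁)^(3/2) = 26.63.
T₂ = 10.16 × 26.63 = 270.6 h.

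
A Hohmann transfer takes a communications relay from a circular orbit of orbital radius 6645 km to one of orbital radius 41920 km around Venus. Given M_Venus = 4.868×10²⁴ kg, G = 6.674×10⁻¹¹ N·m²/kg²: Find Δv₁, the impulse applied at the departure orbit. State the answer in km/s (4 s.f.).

μ = GM = 6.674×10⁻¹¹ × 4.868×10²⁴ = 3.249×10¹⁴ m³/s².
r₁ = 6645 km = 6.645×10⁶ m.
r₂ = 41920 km = 4.192×10⁷ m.
Transfer ellipse a_t = (r₁ + r₂)/2 = 2.428×10⁷ m.
At r₁: circular v_c1 = √(μ/r₁) = 6992 m/s; transfer-periapsis v_p = √[μ(2/r₁ − 1/a_t)] = 9187 m/s.
Δv₁ = v_p − v_c1 = 2195 m/s.
= 2.195 km/s.

Δv ≈ 2.195 km/s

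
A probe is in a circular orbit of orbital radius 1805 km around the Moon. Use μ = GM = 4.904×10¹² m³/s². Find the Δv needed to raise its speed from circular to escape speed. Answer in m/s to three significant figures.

r = 1805 km = 1.805×10⁶ m.
Circular speed v_c = √(μ/r) = 1648 m/s.
Escape speed v_esc = √(2μ/r) = √2 × v_c = 2331 m/s.
Δv = v_esc − v_c = 682.7 m/s.

Δv ≈ 683 m/s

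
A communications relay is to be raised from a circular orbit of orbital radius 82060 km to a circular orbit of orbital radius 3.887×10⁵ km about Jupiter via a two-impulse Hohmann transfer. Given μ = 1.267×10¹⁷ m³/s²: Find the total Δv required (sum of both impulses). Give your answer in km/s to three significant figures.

Δv_total ≈ 18.6 km/s

r₁ = 82060 km = 8.206×10⁷ m.
r₂ = 3.887×10⁵ km = 3.887×10⁸ m.
Transfer ellipse a_t = (r₁ + r₂)/2 = 2.354×10⁸ m.
At r₁: circular v_c1 = √(μ/r₁) = 39290 m/s; transfer-perijove v_p = √[μ(2/r₁ − 1/a_t)] = 50490 m/s.
Δv₁ = v_p − v_c1 = 11200 m/s.
At r₂: circular v_c2 = √(μ/r₂) = 18050 m/s; transfer-apojove v_a = √[μ(2/r₂ − 1/a_t)] = 10660 m/s.
Δv₂ = v_c2 − v_a = 7394 m/s.
Total Δv = Δv₁ + Δv₂ = 18600 m/s = 18.60 km/s.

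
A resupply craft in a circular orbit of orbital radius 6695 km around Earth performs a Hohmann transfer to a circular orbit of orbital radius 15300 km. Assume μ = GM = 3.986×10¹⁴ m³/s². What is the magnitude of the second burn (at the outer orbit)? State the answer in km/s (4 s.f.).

Δv ≈ 1.122 km/s

r₁ = 6695 km = 6.695×10⁶ m.
r₂ = 15300 km = 1.530×10⁷ m.
Transfer ellipse a_t = (r₁ + r₂)/2 = 1.100×10⁷ m.
At r₁: circular v_c1 = √(μ/r₁) = 7716 m/s; transfer-perigee v_p = √[μ(2/r₁ − 1/a_t)] = 9101 m/s.
At r₂: circular v_c2 = √(μ/r₂) = 5104 m/s; transfer-apogee v_a = √[μ(2/r₂ − 1/a_t)] = 3982 m/s.
Δv₂ = v_c2 − v_a = 1122 m/s.
= 1.122 km/s.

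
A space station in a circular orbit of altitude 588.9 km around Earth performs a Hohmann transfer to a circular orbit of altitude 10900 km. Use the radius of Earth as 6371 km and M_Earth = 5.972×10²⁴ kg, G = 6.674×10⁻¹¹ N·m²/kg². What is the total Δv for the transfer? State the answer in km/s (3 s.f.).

μ = GM = 6.674×10⁻¹¹ × 5.972×10²⁴ = 3.986×10¹⁴ m³/s².
r₁ = 6371 + 588.9 = 6959.9 km = 6.9599×10⁶ m.
r₂ = 6371 + 10900 = 17271 km = 1.7271×10⁷ m.
Transfer ellipse a_t = (r₁ + r₂)/2 = 1.212×10⁷ m.
At r₁: circular v_c1 = √(μ/r₁) = 7567 m/s; transfer-perigee v_p = √[μ(2/r₁ − 1/a_t)] = 9035 m/s.
Δv₁ = v_p − v_c1 = 1468 m/s.
At r₂: circular v_c2 = √(μ/r₂) = 4804 m/s; transfer-apogee v_a = √[μ(2/r₂ − 1/a_t)] = 3641 m/s.
Δv₂ = v_c2 − v_a = 1163 m/s.
Total Δv = Δv₁ + Δv₂ = 2631 m/s = 2.631 km/s.

Δv_total ≈ 2.63 km/s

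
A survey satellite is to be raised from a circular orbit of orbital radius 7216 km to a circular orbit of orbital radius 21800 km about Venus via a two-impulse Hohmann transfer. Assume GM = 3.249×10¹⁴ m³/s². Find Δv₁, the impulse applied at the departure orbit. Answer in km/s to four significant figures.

Δv ≈ 1.515 km/s

r₁ = 7216 km = 7.216×10⁶ m.
r₂ = 21800 km = 2.180×10⁷ m.
Transfer ellipse a_t = (r₁ + r₂)/2 = 1.451×10⁷ m.
At r₁: circular v_c1 = √(μ/r₁) = 6710 m/s; transfer-periapsis v_p = √[μ(2/r₁ − 1/a_t)] = 8225 m/s.
Δv₁ = v_p − v_c1 = 1515 m/s.
= 1.515 km/s.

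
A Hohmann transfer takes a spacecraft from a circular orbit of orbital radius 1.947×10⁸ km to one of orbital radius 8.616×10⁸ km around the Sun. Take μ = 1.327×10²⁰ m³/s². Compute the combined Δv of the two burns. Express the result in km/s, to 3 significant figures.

r₁ = 1.947×10⁸ km = 1.947×10¹¹ m.
r₂ = 8.616×10⁸ km = 8.616×10¹¹ m.
Transfer ellipse a_t = (r₁ + r₂)/2 = 5.282×10¹¹ m.
At r₁: circular v_c1 = √(μ/r₁) = 26110 m/s; transfer-perihelion v_p = √[μ(2/r₁ − 1/a_t)] = 33340 m/s.
Δv₁ = v_p − v_c1 = 7238 m/s.
At r₂: circular v_c2 = √(μ/r₂) = 12410 m/s; transfer-aphelion v_a = √[μ(2/r₂ − 1/a_t)] = 7535 m/s.
Δv₂ = v_c2 − v_a = 4875 m/s.
Total Δv = Δv₁ + Δv₂ = 12110 m/s = 12.11 km/s.

Δv_total ≈ 12.1 km/s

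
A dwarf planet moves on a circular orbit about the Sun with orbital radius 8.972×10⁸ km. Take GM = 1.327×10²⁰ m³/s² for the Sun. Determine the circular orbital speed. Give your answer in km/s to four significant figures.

r = 8.972×10⁸ km = 8.972×10¹¹ m.
For a circular orbit v = √(μ/r) = √(1.327×10²⁰ / 8.972×10¹¹) = √(1.479×10⁸) = 12160 m/s.
That is 12.16 km/s.

v ≈ 12.16 km/s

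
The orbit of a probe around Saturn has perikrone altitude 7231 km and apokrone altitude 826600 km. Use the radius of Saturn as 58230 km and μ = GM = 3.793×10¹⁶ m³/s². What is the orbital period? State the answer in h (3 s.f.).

T ≈ 92.8 h

r_p = 58230 + 7231 = 65461 km = 6.5461×10⁷ m.
r_a = 58230 + 826600 = 884830 km = 8.8483×10⁸ m.
Semi-major axis a = (r_p + r_a)/2 = (65461 + 8.8483×10⁵)/2 = 4.7515×10⁵ km = 4.751×10⁸ m.
By Kepler's third law T = 2π√(a³/μ) = 2π × 5.318×10⁴ = 3.341×10⁵ s.
= 92.82 h.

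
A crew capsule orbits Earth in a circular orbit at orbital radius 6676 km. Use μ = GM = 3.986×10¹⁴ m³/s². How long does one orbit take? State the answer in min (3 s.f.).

r = 6676 km = 6.676×10⁶ m.
Kepler's third law: T = 2π√(r³/μ) = 2π√((6.676×10⁶)³ / 3.986×10¹⁴).
r³/μ = 7.465×10⁵ s², so T = 2π × 8.640×10² = 5.429×10³ s.
Converting: 5.429×10³ s ÷ 60.00 = 90.48 min.

T ≈ 90.5 min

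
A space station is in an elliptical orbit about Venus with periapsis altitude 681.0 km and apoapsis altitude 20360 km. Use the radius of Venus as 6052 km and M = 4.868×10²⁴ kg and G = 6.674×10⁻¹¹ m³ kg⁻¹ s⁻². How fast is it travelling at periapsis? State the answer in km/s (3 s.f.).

v ≈ 8.77 km/s

μ = GM = 6.674×10⁻¹¹ × 4.868×10²⁴ = 3.249×10¹⁴ m³/s².
r_p = 6052 + 681.0 = 6733.0 km = 6.7330×10⁶ m.
r_a = 6052 + 20360 = 26412 km = 2.6412×10⁷ m.
Semi-major axis a = (r_p + r_a)/2 = 16572 km = 1.657×10⁷ m.
Vis-viva: v² = μ(2/r − 1/a) = 3.249×10¹⁴ × (2.970×10⁻⁷ − 6.034×10⁻⁸) = 7.690×10⁷ m²/s².
v = 8769 m/s = 8.769 km/s.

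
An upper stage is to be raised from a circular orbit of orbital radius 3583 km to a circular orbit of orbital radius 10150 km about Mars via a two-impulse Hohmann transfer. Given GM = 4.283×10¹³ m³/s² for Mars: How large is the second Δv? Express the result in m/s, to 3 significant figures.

r₁ = 3583 km = 3.583×10⁶ m.
r₂ = 10150 km = 1.015×10⁷ m.
Transfer ellipse a_t = (r₁ + r₂)/2 = 6.866×10⁶ m.
At r₁: circular v_c1 = √(μ/r₁) = 3457 m/s; transfer-periapsis v_p = √[μ(2/r₁ − 1/a_t)] = 4204 m/s.
At r₂: circular v_c2 = √(μ/r₂) = 2054 m/s; transfer-apoapsis v_a = √[μ(2/r₂ − 1/a_t)] = 1484 m/s.
Δv₂ = v_c2 − v_a = 570.3 m/s.

Δv ≈ 570 m/s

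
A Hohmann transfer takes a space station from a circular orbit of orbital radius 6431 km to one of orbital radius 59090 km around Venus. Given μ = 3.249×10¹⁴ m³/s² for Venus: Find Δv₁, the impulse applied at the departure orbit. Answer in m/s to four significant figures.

Δv ≈ 2438 m/s

r₁ = 6431 km = 6.431×10⁶ m.
r₂ = 59090 km = 5.909×10⁷ m.
Transfer ellipse a_t = (r₁ + r₂)/2 = 3.276×10⁷ m.
At r₁: circular v_c1 = √(μ/r₁) = 7108 m/s; transfer-periapsis v_p = √[μ(2/r₁ − 1/a_t)] = 9546 m/s.
Δv₁ = v_p − v_c1 = 2438 m/s.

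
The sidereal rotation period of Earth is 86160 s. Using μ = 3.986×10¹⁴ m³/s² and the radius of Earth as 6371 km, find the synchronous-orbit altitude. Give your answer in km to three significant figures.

A synchronous orbit has period T, so by Kepler's third law a = (μT²/4π²)^(1/3).
μT²/4π² = 3.986×10¹⁴ × (8.616×10⁴)² / 39.48 = 7.495×10²² m³.
a = 4.216×10⁷ m = 42163 km.
Altitude h = a − R = 42163 − 6371 = 35792 km.

h_sync ≈ 35800 km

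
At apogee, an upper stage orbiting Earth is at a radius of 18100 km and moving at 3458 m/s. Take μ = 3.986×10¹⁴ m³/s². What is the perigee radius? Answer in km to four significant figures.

perigee radius ≈ 6745 km

r_a = 1.810×10⁷ m.
Specific energy ε = v²/2 − μ/r = -1.604×10⁷ J/kg, so a = −μ/(2ε) = 1.242×10⁷ m.
The apsides satisfy r_p + r_a = 2a, so the perigee radius is 2a − r_a = 6.745×10⁶ m = 6745.4 km.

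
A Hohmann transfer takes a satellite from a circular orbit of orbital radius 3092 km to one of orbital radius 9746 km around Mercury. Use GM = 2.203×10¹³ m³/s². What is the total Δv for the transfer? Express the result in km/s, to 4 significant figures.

Δv_total ≈ 1.080 km/s

r₁ = 3092 km = 3.092×10⁶ m.
r₂ = 9746 km = 9.746×10⁶ m.
Transfer ellipse a_t = (r₁ + r₂)/2 = 6.419×10⁶ m.
At r₁: circular v_c1 = √(μ/r₁) = 2669 m/s; transfer-periherm v_p = √[μ(2/r₁ − 1/a_t)] = 3289 m/s.
Δv₁ = v_p − v_c1 = 619.8 m/s.
At r₂: circular v_c2 = √(μ/r₂) = 1503 m/s; transfer-apoherm v_a = √[μ(2/r₂ − 1/a_t)] = 1043 m/s.
Δv₂ = v_c2 − v_a = 460.0 m/s.
Total Δv = Δv₁ + Δv₂ = 1080 m/s = 1.080 km/s.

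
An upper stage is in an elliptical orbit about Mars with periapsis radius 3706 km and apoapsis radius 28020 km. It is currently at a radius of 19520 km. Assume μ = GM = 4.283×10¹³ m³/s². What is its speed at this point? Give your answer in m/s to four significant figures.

Semi-major axis a = (r_p + r_a)/2 = 15863 km = 1.586×10⁷ m.
Vis-viva: v² = μ(2/r − 1/a) = 4.283×10¹³ × (1.025×10⁻⁷ − 6.304×10⁻⁸) = 1.688×10⁶ m²/s².
v = 1299 m/s.

v ≈ 1299 m/s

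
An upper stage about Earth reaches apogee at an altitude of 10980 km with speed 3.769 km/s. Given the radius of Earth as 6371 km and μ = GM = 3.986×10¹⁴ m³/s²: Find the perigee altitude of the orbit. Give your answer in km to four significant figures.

perigee altitude ≈ 1394 km

r_a = 6371 + 10980 = 17351 km = 1.735×10⁷ m.
Specific energy ε = v²/2 − μ/r = -1.587×10⁷ J/kg, so a = −μ/(2ε) = 1.256×10⁷ m.
The apsides satisfy r_p + r_a = 2a, so the perigee radius is 2a − r_a = 7.765×10⁶ m = 7765.5 km.
Perigee altitude = 7765.5 − 6371 = 1394.5 km.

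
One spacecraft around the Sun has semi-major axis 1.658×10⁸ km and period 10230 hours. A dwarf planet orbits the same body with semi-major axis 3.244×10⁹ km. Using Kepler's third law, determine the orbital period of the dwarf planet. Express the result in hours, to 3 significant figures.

Kepler's third law: T² ∝ a³, so T₂ = T₁ (a₂/a₁)^(3/2).
a₂/a₁ = 19.57, (a₂/a₁)^(3/2) = 86.55.
T₂ = 10230 × 86.55 = 8.854×10⁵ hours.

T₂ ≈ 8.85×10⁵ hours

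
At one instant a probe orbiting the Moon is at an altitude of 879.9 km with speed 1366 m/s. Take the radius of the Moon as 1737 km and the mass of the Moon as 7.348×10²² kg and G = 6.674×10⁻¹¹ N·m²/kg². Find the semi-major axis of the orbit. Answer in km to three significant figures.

a ≈ 2610 km

μ = GM = 6.674×10⁻¹¹ × 7.348×10²² = 4.904×10¹² m³/s².
r = 1737 + 879.9 = 2616.9 km = 2.617×10⁶ m.
Vis-viva rearranged: 1/a = 2/r − v²/μ = 7.643×10⁻⁷ − 3.805×10⁻⁷ = 3.838×10⁻⁷ m⁻¹.
a = 2.606×10⁶ m = 2605.7 km.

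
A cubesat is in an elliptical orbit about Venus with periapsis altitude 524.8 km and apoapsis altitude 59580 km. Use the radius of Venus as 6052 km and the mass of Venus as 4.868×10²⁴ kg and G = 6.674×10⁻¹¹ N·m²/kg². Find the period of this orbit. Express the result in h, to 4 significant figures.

T ≈ 21.01 h

μ = GM = 6.674×10⁻¹¹ × 4.868×10²⁴ = 3.249×10¹⁴ m³/s².
r_p = 6052 + 524.8 = 6576.8 km = 6.5768×10⁶ m.
r_a = 6052 + 59580 = 65632 km = 6.5632×10⁷ m.
Semi-major axis a = (r_p + r_a)/2 = (6576.8 + 65632)/2 = 36104 km = 3.610×10⁷ m.
By Kepler's third law T = 2π√(a³/μ) = 2π × 1.204×10⁴ = 7.562×10⁴ s.
= 21.01 h.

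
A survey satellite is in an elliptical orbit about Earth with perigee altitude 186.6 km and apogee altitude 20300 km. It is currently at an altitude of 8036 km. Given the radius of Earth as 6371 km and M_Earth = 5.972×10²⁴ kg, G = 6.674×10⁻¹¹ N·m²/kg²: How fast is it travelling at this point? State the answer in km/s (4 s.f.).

v ≈ 5.598 km/s

μ = GM = 6.674×10⁻¹¹ × 5.972×10²⁴ = 3.986×10¹⁴ m³/s².
r_p = 6371 + 186.6 = 6557.6 km = 6.5576×10⁶ m.
r_a = 6371 + 20300 = 26671 km = 2.6671×10⁷ m.
r = 6371 + 8036 = 14407 km = 1.441×10⁷ m.
Semi-major axis a = (r_p + r_a)/2 = 16614 km = 1.661×10⁷ m.
Vis-viva: v² = μ(2/r − 1/a) = 3.986×10¹⁴ × (1.388×10⁻⁷ − 6.019×10⁻⁸) = 3.134×10⁷ m²/s².
v = 5598 m/s = 5.598 km/s.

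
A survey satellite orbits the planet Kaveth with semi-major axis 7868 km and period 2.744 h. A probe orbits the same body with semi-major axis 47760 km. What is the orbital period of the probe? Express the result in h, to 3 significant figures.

Kepler's third law: T² ∝ a³, so T₂ = T₁ (a₂/a₁)^(3/2).
a₂/a₁ = 6.070, (a₂/a₁)^(3/2) = 14.96.
T₂ = 2.744 × 14.96 = 41.04 h.

T₂ ≈ 41.0 h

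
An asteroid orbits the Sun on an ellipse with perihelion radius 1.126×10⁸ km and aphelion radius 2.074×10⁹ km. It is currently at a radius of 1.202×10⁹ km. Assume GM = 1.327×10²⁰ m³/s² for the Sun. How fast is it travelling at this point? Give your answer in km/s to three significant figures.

Semi-major axis a = (r_p + r_a)/2 = 1.0933×10⁹ km = 1.093×10¹² m.
Vis-viva: v² = μ(2/r − 1/a) = 1.327×10²⁰ × (1.664×10⁻¹² − 9.147×10⁻¹³) = 9.942×10⁷ m²/s².
v = 9971 m/s = 9.971 km/s.

v ≈ 9.97 km/s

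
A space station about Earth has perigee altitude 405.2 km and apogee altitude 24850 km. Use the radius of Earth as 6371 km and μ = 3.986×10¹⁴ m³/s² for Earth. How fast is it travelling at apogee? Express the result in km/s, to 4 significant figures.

v ≈ 2.134 km/s

r_p = 6371 + 405.2 = 6776.2 km = 6.7762×10⁶ m.
r_a = 6371 + 24850 = 31221 km = 3.1221×10⁷ m.
Semi-major axis a = (r_p + r_a)/2 = 18999 km = 1.900×10⁷ m.
Vis-viva: v² = μ(2/r − 1/a) = 3.986×10¹⁴ × (6.406×10⁻⁸ − 5.264×10⁻⁸) = 4.554×10⁶ m²/s².
v = 2134 m/s = 2.134 km/s.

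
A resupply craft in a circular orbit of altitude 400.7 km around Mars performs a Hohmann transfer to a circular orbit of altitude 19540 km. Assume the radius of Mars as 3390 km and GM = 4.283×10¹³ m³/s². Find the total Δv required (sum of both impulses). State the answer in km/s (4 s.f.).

Δv_total ≈ 1.681 km/s

r₁ = 3390 + 400.7 = 3790.7 km = 3.7907×10⁶ m.
r₂ = 3390 + 19540 = 22930 km = 2.2930×10⁷ m.
Transfer ellipse a_t = (r₁ + r₂)/2 = 1.336×10⁷ m.
At r₁: circular v_c1 = √(μ/r₁) = 3361 m/s; transfer-periapsis v_p = √[μ(2/r₁ − 1/a_t)] = 4404 m/s.
Δv₁ = v_p − v_c1 = 1042 m/s.
At r₂: circular v_c2 = √(μ/r₂) = 1367 m/s; transfer-apoapsis v_a = √[μ(2/r₂ − 1/a_t)] = 728.0 m/s.
Δv₂ = v_c2 − v_a = 638.7 m/s.
Total Δv = Δv₁ + Δv₂ = 1681 m/s = 1.681 km/s.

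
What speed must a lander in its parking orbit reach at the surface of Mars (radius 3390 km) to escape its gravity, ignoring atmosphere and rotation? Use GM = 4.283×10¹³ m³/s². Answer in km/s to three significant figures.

v_esc ≈ 5.03 km/s

r = R = 3.390×10⁶ m.
Escape speed v_esc = √(2μ/r) = √(2 × 4.283×10¹³ / 3.390×10⁶) = √(2.527×10⁷) = 5027 m/s.
= 5.027 km/s.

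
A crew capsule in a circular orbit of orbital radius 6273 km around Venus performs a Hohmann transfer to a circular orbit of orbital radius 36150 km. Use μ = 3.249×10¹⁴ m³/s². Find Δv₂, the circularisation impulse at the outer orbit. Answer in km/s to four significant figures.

Δv ≈ 1.368 km/s

r₁ = 6273 km = 6.273×10⁶ m.
r₂ = 36150 km = 3.615×10⁷ m.
Transfer ellipse a_t = (r₁ + r₂)/2 = 2.121×10⁷ m.
At r₁: circular v_c1 = √(μ/r₁) = 7197 m/s; transfer-periapsis v_p = √[μ(2/r₁ − 1/a_t)] = 9395 m/s.
At r₂: circular v_c2 = √(μ/r₂) = 2998 m/s; transfer-apoapsis v_a = √[μ(2/r₂ − 1/a_t)] = 1630 m/s.
Δv₂ = v_c2 − v_a = 1368 m/s.
= 1.368 km/s.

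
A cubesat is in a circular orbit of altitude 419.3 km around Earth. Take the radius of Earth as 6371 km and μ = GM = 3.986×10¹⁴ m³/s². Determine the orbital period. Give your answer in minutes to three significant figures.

T ≈ 92.8 minutes

r = 6371 + 419.3 = 6790.3 km = 6.7903×10⁶ m.
Kepler's third law: T = 2π√(r³/μ) = 2π√((6.790×10⁶)³ / 3.986×10¹⁴).
r³/μ = 7.855×10⁵ s², so T = 2π × 8.863×10² = 5.569×10³ s.
Converting: 5.569×10³ s ÷ 60.00 = 92.81 minutes.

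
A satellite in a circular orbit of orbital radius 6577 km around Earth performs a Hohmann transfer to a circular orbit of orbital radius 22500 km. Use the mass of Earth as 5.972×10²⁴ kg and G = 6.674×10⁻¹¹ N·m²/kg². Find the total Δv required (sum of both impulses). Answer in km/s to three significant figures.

μ = GM = 6.674×10⁻¹¹ × 5.972×10²⁴ = 3.986×10¹⁴ m³/s².
r₁ = 6577 km = 6.577×10⁶ m.
r₂ = 22500 km = 2.250×10⁷ m.
Transfer ellipse a_t = (r₁ + r₂)/2 = 1.454×10⁷ m.
At r₁: circular v_c1 = √(μ/r₁) = 7785 m/s; transfer-perigee v_p = √[μ(2/r₁ − 1/a_t)] = 9684 m/s.
Δv₁ = v_p − v_c1 = 1900 m/s.
At r₂: circular v_c2 = √(μ/r₂) = 4209 m/s; transfer-apogee v_a = √[μ(2/r₂ − 1/a_t)] = 2831 m/s.
Δv₂ = v_c2 − v_a = 1378 m/s.
Total Δv = Δv₁ + Δv₂ = 3278 m/s = 3.278 km/s.

Δv_total ≈ 3.28 km/s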